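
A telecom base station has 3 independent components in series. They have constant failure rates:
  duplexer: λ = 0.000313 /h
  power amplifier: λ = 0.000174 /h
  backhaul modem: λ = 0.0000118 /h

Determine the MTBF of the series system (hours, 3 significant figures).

Series of exponential components: λ_sys = Σ λ_i
λ_sys = 0.000313 + 0.000174 + 0.0000118 = 4.9880e-04 /h
MTBF = 1 / λ_sys = 2000 h

2000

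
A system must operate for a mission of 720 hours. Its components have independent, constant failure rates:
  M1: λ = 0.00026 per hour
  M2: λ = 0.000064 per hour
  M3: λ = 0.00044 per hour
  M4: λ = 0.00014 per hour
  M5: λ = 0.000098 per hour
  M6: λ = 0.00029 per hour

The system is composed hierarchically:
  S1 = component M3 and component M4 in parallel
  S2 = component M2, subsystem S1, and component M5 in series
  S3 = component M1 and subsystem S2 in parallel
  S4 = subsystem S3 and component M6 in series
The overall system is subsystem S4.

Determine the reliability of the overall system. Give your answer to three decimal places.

R(M1) = exp(−0.00026 × 720) = 0.82928
R(M2) = exp(−0.000064 × 720) = 0.95497
R(M3) = exp(−0.00044 × 720) = 0.72848
R(M4) = exp(−0.00014 × 720) = 0.90411
R(M5) = exp(−0.000098 × 720) = 0.93187
R(M6) = exp(−0.00029 × 720) = 0.81156
Parallel (M3 and M4): 1 − (1 − 0.72848)(1 − 0.90411) = 0.97396
Series (M2, [0.97396], and M5): 0.95497 × 0.97396 × 0.93187 = 0.86673
Parallel (M1 and [0.86673]): 1 − (1 − 0.82928)(1 − 0.86673) = 0.97725
Series ([0.97725] and M6): 0.97725 × 0.81156 = 0.793

0.793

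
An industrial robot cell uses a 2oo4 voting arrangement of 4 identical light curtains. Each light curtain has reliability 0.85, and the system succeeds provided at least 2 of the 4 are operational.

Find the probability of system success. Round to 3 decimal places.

R = Σ_{i=2}^{4} C(4,i) p^i (1−p)^{4−i} with p = 0.85
C(4,2)·0.85^2·0.15^2 = 0.09754
C(4,3)·0.85^3·0.15^1 = 0.36848
C(4,4)·0.85^4·0.15^0 = 0.52201
Sum = 0.988

0.988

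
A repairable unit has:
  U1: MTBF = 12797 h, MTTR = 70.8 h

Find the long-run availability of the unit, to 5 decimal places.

0.99450

A(U1) = MTBF/(MTBF+MTTR) = 12797/(12797+70.8) = 0.99450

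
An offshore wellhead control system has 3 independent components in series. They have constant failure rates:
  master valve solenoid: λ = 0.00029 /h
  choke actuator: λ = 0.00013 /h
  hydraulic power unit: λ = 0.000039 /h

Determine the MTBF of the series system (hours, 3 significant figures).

2180

Series of exponential components: λ_sys = Σ λ_i
λ_sys = 0.00029 + 0.00013 + 0.000039 = 4.5900e-04 /h
MTBF = 1 / λ_sys = 2180 h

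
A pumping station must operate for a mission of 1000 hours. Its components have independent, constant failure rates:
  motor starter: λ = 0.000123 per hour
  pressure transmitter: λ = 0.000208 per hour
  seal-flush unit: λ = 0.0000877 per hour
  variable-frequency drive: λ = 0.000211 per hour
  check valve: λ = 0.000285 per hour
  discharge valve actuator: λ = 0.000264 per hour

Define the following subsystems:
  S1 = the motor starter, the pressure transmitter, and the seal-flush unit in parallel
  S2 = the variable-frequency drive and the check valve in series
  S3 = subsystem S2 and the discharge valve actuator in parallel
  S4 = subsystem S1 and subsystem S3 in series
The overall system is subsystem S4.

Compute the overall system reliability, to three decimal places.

R(motor starter) = exp(−0.000123 × 1000) = 0.88426
R(pressure transmitter) = exp(−0.000208 × 1000) = 0.81221
R(seal-flush unit) = exp(−0.0000877 × 1000) = 0.91604
R(variable-frequency drive) = exp(−0.000211 × 1000) = 0.80977
R(check valve) = exp(−0.000285 × 1000) = 0.75201
R(discharge valve actuator) = exp(−0.000264 × 1000) = 0.76797
Parallel (motor starter, pressure transmitter, and seal-flush unit): 1 − (1 − 0.88426)(1 − 0.81221)(1 − 0.91604) = 0.99818
Series (variable-frequency drive and check valve): 0.80977 × 0.75201 = 0.60896
Parallel ([0.60896] and discharge valve actuator): 1 − (1 − 0.60896)(1 − 0.76797) = 0.90927
Series ([0.99818] and [0.90927]): 0.99818 × 0.90927 = 0.908

0.908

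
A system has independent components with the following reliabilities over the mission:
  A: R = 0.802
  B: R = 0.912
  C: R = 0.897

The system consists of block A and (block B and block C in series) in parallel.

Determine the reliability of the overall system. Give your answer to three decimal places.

Series (B and C): 0.91200 × 0.89700 = 0.81806
Parallel (A and [0.81806]): 1 − (1 − 0.80200)(1 − 0.81806) = 0.964

0.964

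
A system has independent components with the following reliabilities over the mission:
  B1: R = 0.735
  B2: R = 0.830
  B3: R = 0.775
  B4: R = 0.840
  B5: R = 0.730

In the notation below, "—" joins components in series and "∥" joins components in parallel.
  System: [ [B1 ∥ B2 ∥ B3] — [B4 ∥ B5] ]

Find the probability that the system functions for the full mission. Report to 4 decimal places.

0.9471

Parallel (B1, B2, and B3): 1 − (1 − 0.735000)(1 − 0.830000)(1 − 0.775000) = 0.989864
Parallel (B4 and B5): 1 − (1 − 0.840000)(1 − 0.730000) = 0.956800
Series ([0.989864] and [0.956800]): 0.989864 × 0.956800 = 0.9471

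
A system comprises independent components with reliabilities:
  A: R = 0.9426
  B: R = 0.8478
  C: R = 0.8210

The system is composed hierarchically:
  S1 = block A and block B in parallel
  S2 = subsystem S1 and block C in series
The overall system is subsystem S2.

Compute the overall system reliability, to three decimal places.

Parallel (A and B): 1 − (1 − 0.94260)(1 − 0.84780) = 0.99126
Series ([0.99126] and C): 0.99126 × 0.82100 = 0.814

0.814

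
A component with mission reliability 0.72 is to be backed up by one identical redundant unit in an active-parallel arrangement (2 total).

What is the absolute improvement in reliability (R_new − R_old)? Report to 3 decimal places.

R_before = 0.72
R_after = 1 − (1 − 0.72)^2 = 0.922
ΔR = 0.922 − 0.72 = 0.202

0.202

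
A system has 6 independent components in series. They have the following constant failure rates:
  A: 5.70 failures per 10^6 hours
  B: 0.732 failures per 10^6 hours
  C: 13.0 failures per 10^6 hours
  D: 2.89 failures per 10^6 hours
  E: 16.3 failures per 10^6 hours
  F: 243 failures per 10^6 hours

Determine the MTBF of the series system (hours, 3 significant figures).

3550

Series of exponential components: λ_sys = Σ λ_i
λ_sys = 0.00000570 + 0.000000732 + 0.0000130 + 0.00000289 + 0.0000163 + 0.000243 = 2.8162e-04 /h
MTBF = 1 / λ_sys = 3550 h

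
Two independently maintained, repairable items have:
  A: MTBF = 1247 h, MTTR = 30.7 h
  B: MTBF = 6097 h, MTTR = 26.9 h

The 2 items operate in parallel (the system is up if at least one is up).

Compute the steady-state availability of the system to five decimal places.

0.99989

A(A) = MTBF/(MTBF+MTTR) = 1247/(1247+30.7) = 0.975972
A(B) = MTBF/(MTBF+MTTR) = 6097/(6097+26.9) = 0.995607
Parallel availability: 1 − (1 − 0.975972)(1 − 0.995607) = 0.99989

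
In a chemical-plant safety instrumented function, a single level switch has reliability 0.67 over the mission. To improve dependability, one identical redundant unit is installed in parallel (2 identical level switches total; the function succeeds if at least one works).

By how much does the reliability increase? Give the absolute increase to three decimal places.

R_before = 0.67
R_after = 1 − (1 − 0.67)^2 = 0.891
ΔR = 0.891 − 0.67 = 0.221

0.221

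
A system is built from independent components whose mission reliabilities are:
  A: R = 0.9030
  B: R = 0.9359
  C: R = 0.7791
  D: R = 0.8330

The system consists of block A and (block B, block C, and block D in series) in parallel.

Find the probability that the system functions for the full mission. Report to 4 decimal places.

Series (B, C, and D): 0.935900 × 0.779100 × 0.833000 = 0.607390
Parallel (A and [0.607390]): 1 − (1 − 0.903000)(1 − 0.607390) = 0.9619

0.9619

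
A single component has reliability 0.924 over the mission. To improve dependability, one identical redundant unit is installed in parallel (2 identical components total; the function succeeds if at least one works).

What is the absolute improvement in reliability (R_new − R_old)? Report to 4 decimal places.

R_before = 0.924
R_after = 1 − (1 − 0.924)^2 = 0.9942
ΔR = 0.9942 − 0.924 = 0.0702

0.0702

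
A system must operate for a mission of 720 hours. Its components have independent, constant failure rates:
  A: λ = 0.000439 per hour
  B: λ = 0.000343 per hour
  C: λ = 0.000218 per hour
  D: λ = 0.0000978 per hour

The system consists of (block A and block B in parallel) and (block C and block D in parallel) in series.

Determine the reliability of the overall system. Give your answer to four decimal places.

R(A) = exp(−0.000439 × 720) = 0.729001
R(B) = exp(−0.000343 × 720) = 0.781172
R(C) = exp(−0.000218 × 720) = 0.854738
R(D) = exp(−0.0000978 × 720) = 0.932006
Parallel (A and B): 1 − (1 − 0.729001)(1 − 0.781172) = 0.940698
Parallel (C and D): 1 − (1 − 0.854738)(1 − 0.932006) = 0.990123
Series ([0.940698] and [0.990123]): 0.940698 × 0.990123 = 0.9314

0.9314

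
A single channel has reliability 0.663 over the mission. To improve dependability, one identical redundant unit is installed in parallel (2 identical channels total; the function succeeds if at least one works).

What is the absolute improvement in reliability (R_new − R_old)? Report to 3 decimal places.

R_before = 0.663
R_after = 1 − (1 − 0.663)^2 = 0.886
ΔR = 0.886 − 0.663 = 0.223

0.223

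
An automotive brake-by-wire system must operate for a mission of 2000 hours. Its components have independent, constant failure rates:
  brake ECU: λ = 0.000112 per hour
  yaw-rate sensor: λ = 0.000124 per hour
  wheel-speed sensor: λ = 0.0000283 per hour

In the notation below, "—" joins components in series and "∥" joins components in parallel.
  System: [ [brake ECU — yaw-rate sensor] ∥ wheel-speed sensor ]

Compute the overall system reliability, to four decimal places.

0.9793

R(brake ECU) = exp(−0.000112 × 2000) = 0.799315
R(yaw-rate sensor) = exp(−0.000124 × 2000) = 0.780360
R(wheel-speed sensor) = exp(−0.0000283 × 2000) = 0.944972
Series (brake ECU and yaw-rate sensor): 0.799315 × 0.780360 = 0.623753
Parallel ([0.623753] and wheel-speed sensor): 1 − (1 − 0.623753)(1 − 0.944972) = 0.9793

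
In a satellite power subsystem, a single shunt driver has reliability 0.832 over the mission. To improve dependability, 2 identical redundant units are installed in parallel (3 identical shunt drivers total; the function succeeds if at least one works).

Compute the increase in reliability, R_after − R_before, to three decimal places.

R_before = 0.832
R_after = 1 − (1 − 0.832)^3 = 0.995
ΔR = 0.995 − 0.832 = 0.163

0.163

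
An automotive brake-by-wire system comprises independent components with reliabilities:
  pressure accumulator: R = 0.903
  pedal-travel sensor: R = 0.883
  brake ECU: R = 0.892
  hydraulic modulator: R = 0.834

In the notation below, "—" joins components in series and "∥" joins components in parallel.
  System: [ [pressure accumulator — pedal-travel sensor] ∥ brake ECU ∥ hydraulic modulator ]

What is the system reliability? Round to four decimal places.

0.9964

Series (pressure accumulator and pedal-travel sensor): 0.903000 × 0.883000 = 0.797349
Parallel ([0.797349], brake ECU, and hydraulic modulator): 1 − (1 − 0.797349)(1 − 0.892000)(1 − 0.834000) = 0.9964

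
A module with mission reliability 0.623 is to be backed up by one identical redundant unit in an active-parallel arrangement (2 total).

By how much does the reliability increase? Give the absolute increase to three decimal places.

R_before = 0.623
R_after = 1 − (1 − 0.623)^2 = 0.858
ΔR = 0.858 − 0.623 = 0.235

0.235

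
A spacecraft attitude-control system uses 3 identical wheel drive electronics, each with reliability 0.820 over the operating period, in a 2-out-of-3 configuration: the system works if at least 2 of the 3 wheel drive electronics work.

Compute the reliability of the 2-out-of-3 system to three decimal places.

0.914

R = Σ_{i=2}^{3} C(3,i) p^i (1−p)^{3−i} with p = 0.820
C(3,2)·0.820^2·0.180^1 = 0.36310
C(3,3)·0.820^3·0.180^0 = 0.55137
Sum = 0.914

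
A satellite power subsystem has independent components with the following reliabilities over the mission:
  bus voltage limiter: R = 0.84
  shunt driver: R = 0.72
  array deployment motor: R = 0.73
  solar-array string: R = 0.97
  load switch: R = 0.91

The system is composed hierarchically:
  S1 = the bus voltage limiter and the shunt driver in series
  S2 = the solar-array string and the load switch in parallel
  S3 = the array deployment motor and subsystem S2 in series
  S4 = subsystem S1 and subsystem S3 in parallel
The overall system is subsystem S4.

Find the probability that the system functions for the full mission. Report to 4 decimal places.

Series (bus voltage limiter and shunt driver): 0.840000 × 0.720000 = 0.604800
Parallel (solar-array string and load switch): 1 − (1 − 0.970000)(1 − 0.910000) = 0.997300
Series (array deployment motor and [0.997300]): 0.730000 × 0.997300 = 0.728029
Parallel ([0.604800] and [0.728029]): 1 − (1 − 0.604800)(1 − 0.728029) = 0.8925

0.8925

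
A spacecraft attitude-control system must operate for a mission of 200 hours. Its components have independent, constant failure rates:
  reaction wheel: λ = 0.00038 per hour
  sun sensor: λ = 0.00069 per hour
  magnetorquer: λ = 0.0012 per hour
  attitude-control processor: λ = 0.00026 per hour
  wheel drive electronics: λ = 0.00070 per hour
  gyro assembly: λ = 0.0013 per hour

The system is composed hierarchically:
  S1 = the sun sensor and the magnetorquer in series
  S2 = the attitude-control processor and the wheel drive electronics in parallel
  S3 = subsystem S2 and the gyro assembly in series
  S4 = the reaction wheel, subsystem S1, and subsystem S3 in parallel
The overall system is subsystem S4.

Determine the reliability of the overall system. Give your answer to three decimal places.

R(reaction wheel) = exp(−0.00038 × 200) = 0.92682
R(sun sensor) = exp(−0.00069 × 200) = 0.87110
R(magnetorquer) = exp(−0.0012 × 200) = 0.78663
R(attitude-control processor) = exp(−0.00026 × 200) = 0.94933
R(wheel drive electronics) = exp(−0.00070 × 200) = 0.86936
R(gyro assembly) = exp(−0.0013 × 200) = 0.77105
Series (sun sensor and magnetorquer): 0.87110 × 0.78663 = 0.68523
Parallel (attitude-control processor and wheel drive electronics): 1 − (1 − 0.94933)(1 − 0.86936) = 0.99338
Series ([0.99338] and gyro assembly): 0.99338 × 0.77105 = 0.76595
Parallel (reaction wheel, [0.68523], and [0.76595]): 1 − (1 − 0.92682)(1 − 0.68523)(1 − 0.76595) = 0.995

0.995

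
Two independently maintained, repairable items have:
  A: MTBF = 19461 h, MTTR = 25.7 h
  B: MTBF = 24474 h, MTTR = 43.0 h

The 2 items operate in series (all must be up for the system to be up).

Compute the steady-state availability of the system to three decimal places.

A(A) = MTBF/(MTBF+MTTR) = 19461/(19461+25.7) = 0.998681
A(B) = MTBF/(MTBF+MTTR) = 24474/(24474+43.0) = 0.998246
Series availability: 0.998681 × 0.998246 = 0.997

0.997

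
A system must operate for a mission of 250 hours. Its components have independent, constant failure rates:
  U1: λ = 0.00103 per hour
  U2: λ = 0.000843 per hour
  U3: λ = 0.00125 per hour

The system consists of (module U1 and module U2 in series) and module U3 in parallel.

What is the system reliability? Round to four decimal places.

R(U1) = exp(−0.00103 × 250) = 0.772982
R(U2) = exp(−0.000843 × 250) = 0.809977
R(U3) = exp(−0.00125 × 250) = 0.731616
Series (U1 and U2): 0.772982 × 0.809977 = 0.626098
Parallel ([0.626098] and U3): 1 − (1 − 0.626098)(1 − 0.731616) = 0.8997

0.8997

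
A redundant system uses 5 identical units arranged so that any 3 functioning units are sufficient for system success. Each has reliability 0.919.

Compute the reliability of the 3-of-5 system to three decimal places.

R = Σ_{i=3}^{5} C(5,i) p^i (1−p)^{5−i} with p = 0.919
C(5,3)·0.919^3·0.081^2 = 0.05092
C(5,4)·0.919^4·0.081^1 = 0.28888
C(5,5)·0.919^5·0.081^0 = 0.65551
Sum = 0.995

0.995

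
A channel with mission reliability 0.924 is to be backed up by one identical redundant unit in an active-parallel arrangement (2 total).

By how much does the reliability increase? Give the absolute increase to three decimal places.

R_before = 0.924
R_after = 1 − (1 − 0.924)^2 = 0.994
ΔR = 0.994 − 0.924 = 0.070

0.070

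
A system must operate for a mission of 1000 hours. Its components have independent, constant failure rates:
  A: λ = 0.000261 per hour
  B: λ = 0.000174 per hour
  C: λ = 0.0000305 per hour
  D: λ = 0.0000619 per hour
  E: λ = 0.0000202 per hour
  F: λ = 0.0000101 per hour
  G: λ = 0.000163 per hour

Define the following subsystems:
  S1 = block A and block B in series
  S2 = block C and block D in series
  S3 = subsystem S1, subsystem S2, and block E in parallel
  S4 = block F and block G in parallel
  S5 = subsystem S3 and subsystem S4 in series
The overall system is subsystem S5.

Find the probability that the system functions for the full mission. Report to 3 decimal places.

R(A) = exp(−0.000261 × 1000) = 0.77028
R(B) = exp(−0.000174 × 1000) = 0.84030
R(C) = exp(−0.0000305 × 1000) = 0.96996
R(D) = exp(−0.0000619 × 1000) = 0.93998
R(E) = exp(−0.0000202 × 1000) = 0.98000
R(F) = exp(−0.0000101 × 1000) = 0.98995
R(G) = exp(−0.000163 × 1000) = 0.84959
Series (A and B): 0.77028 × 0.84030 = 0.64727
Series (C and D): 0.96996 × 0.93998 = 0.91174
Parallel ([0.64727], [0.91174], and E): 1 − (1 − 0.64727)(1 − 0.91174)(1 − 0.98000) = 0.99938
Parallel (F and G): 1 − (1 − 0.98995)(1 − 0.84959) = 0.99849
Series ([0.99938] and [0.99849]): 0.99938 × 0.99849 = 0.998

0.998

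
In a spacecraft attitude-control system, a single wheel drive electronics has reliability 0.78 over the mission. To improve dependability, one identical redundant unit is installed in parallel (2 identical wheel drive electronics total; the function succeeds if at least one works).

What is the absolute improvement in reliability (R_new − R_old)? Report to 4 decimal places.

0.1716

R_before = 0.78
R_after = 1 − (1 − 0.78)^2 = 0.9516
ΔR = 0.9516 − 0.78 = 0.1716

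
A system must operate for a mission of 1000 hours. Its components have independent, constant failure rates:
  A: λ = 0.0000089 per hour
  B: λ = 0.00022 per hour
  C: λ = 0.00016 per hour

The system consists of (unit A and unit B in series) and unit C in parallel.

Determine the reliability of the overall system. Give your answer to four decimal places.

R(A) = exp(−0.0000089 × 1000) = 0.991139
R(B) = exp(−0.00022 × 1000) = 0.802519
R(C) = exp(−0.00016 × 1000) = 0.852144
Series (A and B): 0.991139 × 0.802519 = 0.795408
Parallel ([0.795408] and C): 1 − (1 − 0.795408)(1 − 0.852144) = 0.9697

0.9697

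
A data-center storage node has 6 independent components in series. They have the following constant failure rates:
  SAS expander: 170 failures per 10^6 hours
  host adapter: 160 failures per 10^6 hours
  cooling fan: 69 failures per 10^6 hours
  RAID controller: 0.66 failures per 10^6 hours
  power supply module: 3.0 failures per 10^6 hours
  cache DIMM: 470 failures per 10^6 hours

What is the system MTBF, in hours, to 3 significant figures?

1150

Series of exponential components: λ_sys = Σ λ_i
λ_sys = 0.00017 + 0.00016 + 0.000069 + 0.00000066 + 0.0000030 + 0.00047 = 8.7266e-04 /h
MTBF = 1 / λ_sys = 1150 h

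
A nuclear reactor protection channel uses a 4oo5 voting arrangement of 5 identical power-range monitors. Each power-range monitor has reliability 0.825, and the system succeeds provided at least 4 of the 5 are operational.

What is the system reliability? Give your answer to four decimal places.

R = Σ_{i=4}^{5} C(5,i) p^i (1−p)^{5−i} with p = 0.825
C(5,4)·0.825^4·0.175^1 = 0.405344
C(5,5)·0.825^5·0.175^0 = 0.382182
Sum = 0.7875

0.7875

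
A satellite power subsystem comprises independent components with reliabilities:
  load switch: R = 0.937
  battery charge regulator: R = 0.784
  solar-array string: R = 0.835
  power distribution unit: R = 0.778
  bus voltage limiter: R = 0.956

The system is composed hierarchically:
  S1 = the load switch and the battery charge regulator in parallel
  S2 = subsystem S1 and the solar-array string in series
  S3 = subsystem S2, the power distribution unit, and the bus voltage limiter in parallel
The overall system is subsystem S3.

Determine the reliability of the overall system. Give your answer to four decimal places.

0.9983

Parallel (load switch and battery charge regulator): 1 − (1 − 0.937000)(1 − 0.784000) = 0.986392
Series ([0.986392] and solar-array string): 0.986392 × 0.835000 = 0.823637
Parallel ([0.823637], power distribution unit, and bus voltage limiter): 1 − (1 − 0.823637)(1 − 0.778000)(1 − 0.956000) = 0.9983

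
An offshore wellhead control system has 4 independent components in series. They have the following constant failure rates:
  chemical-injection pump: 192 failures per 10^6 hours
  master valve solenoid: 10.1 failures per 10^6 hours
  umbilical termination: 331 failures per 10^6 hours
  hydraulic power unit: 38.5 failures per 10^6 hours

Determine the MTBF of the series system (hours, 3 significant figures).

1750

Series of exponential components: λ_sys = Σ λ_i
λ_sys = 0.000192 + 0.0000101 + 0.000331 + 0.0000385 = 5.7160e-04 /h
MTBF = 1 / λ_sys = 1750 h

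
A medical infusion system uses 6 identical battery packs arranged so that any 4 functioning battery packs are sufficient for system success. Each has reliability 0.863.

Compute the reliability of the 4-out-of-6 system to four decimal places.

0.9628

R = Σ_{i=4}^{6} C(6,i) p^i (1−p)^{6−i} with p = 0.863
C(6,4)·0.863^4·0.137^2 = 0.156162
C(6,5)·0.863^5·0.137^1 = 0.393483
C(6,6)·0.863^6·0.137^0 = 0.413109
Sum = 0.9628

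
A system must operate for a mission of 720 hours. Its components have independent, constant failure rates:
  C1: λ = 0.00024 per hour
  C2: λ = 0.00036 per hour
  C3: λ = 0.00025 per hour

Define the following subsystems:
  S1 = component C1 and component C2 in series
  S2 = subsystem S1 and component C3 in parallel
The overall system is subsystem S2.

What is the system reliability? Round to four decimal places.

R(C1) = exp(−0.00024 × 720) = 0.841306
R(C2) = exp(−0.00036 × 720) = 0.771669
R(C3) = exp(−0.00025 × 720) = 0.835270
Series (C1 and C2): 0.841306 × 0.771669 = 0.649210
Parallel ([0.649210] and C3): 1 − (1 − 0.649210)(1 − 0.835270) = 0.9422

0.9422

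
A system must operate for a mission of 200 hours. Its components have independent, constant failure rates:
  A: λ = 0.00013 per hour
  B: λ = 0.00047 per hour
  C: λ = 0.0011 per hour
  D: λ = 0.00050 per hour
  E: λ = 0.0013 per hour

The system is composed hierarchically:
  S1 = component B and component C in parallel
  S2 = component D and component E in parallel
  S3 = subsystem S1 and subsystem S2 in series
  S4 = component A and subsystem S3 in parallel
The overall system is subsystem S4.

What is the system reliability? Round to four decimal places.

R(A) = exp(−0.00013 × 200) = 0.974335
R(B) = exp(−0.00047 × 200) = 0.910283
R(C) = exp(−0.0011 × 200) = 0.802519
R(D) = exp(−0.00050 × 200) = 0.904837
R(E) = exp(−0.0013 × 200) = 0.771052
Parallel (B and C): 1 − (1 − 0.910283)(1 − 0.802519) = 0.982283
Parallel (D and E): 1 − (1 − 0.904837)(1 − 0.771052) = 0.978213
Series ([0.982283] and [0.978213]): 0.982283 × 0.978213 = 0.960882
Parallel (A and [0.960882]): 1 − (1 − 0.974335)(1 − 0.960882) = 0.9990

0.9990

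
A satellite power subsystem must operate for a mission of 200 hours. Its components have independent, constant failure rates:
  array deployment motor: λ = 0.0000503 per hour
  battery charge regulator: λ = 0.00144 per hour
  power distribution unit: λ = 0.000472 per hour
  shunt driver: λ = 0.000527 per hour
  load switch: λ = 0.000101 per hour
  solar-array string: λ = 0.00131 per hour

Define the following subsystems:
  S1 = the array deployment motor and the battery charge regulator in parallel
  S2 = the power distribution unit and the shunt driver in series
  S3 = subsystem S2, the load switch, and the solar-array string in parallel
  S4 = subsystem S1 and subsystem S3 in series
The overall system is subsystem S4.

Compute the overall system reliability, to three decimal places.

0.997

R(array deployment motor) = exp(−0.0000503 × 200) = 0.98999
R(battery charge regulator) = exp(−0.00144 × 200) = 0.74976
R(power distribution unit) = exp(−0.000472 × 200) = 0.90992
R(shunt driver) = exp(−0.000527 × 200) = 0.89996
R(load switch) = exp(−0.000101 × 200) = 0.98000
R(solar-array string) = exp(−0.00131 × 200) = 0.76951
Parallel (array deployment motor and battery charge regulator): 1 − (1 − 0.98999)(1 − 0.74976) = 0.99750
Series (power distribution unit and shunt driver): 0.90992 × 0.89996 = 0.81889
Parallel ([0.81889], load switch, and solar-array string): 1 − (1 − 0.81889)(1 − 0.98000)(1 − 0.76951) = 0.99917
Series ([0.99750] and [0.99917]): 0.99750 × 0.99917 = 0.997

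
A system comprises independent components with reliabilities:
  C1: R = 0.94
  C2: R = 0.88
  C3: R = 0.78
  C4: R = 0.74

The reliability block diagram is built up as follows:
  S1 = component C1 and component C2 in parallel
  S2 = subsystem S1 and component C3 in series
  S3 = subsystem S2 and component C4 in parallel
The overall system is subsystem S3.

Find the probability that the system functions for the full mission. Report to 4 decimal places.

0.9413

Parallel (C1 and C2): 1 − (1 − 0.940000)(1 − 0.880000) = 0.992800
Series ([0.992800] and C3): 0.992800 × 0.780000 = 0.774384
Parallel ([0.774384] and C4): 1 − (1 − 0.774384)(1 − 0.740000) = 0.9413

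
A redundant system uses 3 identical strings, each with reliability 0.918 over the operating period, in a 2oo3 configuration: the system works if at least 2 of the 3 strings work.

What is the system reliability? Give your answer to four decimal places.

R = Σ_{i=2}^{3} C(3,i) p^i (1−p)^{3−i} with p = 0.918
C(3,2)·0.918^2·0.082^1 = 0.207310
C(3,3)·0.918^3·0.082^0 = 0.773621
Sum = 0.9809

0.9809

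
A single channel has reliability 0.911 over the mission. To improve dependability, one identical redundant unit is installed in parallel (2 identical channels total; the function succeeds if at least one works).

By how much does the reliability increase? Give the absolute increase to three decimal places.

R_before = 0.911
R_after = 1 − (1 − 0.911)^2 = 0.992
ΔR = 0.992 − 0.911 = 0.081

0.081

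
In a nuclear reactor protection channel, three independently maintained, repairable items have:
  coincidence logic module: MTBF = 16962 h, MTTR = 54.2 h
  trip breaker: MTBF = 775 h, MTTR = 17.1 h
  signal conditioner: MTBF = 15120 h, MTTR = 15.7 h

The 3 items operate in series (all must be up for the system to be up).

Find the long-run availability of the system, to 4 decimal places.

0.9743

A(coincidence logic module) = MTBF/(MTBF+MTTR) = 16962/(16962+54.2) = 0.996815
A(trip breaker) = MTBF/(MTBF+MTTR) = 775/(775+17.1) = 0.978412
A(signal conditioner) = MTBF/(MTBF+MTTR) = 15120/(15120+15.7) = 0.998963
Series availability: 0.996815 × 0.978412 × 0.998963 = 0.9743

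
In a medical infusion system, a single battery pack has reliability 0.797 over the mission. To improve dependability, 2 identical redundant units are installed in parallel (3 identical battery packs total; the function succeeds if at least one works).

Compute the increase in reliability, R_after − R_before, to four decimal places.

R_before = 0.797
R_after = 1 − (1 − 0.797)^3 = 0.9916
ΔR = 0.9916 − 0.797 = 0.1946

0.1946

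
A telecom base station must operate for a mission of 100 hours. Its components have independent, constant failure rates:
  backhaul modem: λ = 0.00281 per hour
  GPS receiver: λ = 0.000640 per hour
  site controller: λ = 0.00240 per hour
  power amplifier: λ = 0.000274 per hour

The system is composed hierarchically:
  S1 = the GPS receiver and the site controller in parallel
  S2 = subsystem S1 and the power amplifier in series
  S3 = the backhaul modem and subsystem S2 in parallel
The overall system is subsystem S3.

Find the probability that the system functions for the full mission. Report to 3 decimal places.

R(backhaul modem) = exp(−0.00281 × 100) = 0.75503
R(GPS receiver) = exp(−0.000640 × 100) = 0.93800
R(site controller) = exp(−0.00240 × 100) = 0.78663
R(power amplifier) = exp(−0.000274 × 100) = 0.97297
Parallel (GPS receiver and site controller): 1 − (1 − 0.93800)(1 − 0.78663) = 0.98677
Series ([0.98677] and power amplifier): 0.98677 × 0.97297 = 0.96010
Parallel (backhaul modem and [0.96010]): 1 − (1 − 0.75503)(1 − 0.96010) = 0.990

0.990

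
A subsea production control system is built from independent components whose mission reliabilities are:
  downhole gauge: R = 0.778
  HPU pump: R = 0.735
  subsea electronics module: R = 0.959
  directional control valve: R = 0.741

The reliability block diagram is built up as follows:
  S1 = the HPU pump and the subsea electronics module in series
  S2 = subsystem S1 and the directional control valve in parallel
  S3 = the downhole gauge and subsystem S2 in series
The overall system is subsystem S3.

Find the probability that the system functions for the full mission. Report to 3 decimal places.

Series (HPU pump and subsea electronics module): 0.73500 × 0.95900 = 0.70487
Parallel ([0.70487] and directional control valve): 1 − (1 − 0.70487)(1 − 0.74100) = 0.92356
Series (downhole gauge and [0.92356]): 0.77800 × 0.92356 = 0.719

0.719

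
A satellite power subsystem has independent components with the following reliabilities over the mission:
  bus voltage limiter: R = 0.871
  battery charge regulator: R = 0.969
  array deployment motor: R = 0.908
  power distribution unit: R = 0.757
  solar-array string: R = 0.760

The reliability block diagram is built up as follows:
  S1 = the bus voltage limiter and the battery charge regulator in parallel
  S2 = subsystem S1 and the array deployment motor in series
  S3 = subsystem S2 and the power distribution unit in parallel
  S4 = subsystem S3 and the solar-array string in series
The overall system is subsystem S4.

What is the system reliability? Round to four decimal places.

Parallel (bus voltage limiter and battery charge regulator): 1 − (1 − 0.871000)(1 − 0.969000) = 0.996001
Series ([0.996001] and array deployment motor): 0.996001 × 0.908000 = 0.904369
Parallel ([0.904369] and power distribution unit): 1 − (1 − 0.904369)(1 − 0.757000) = 0.976762
Series ([0.976762] and solar-array string): 0.976762 × 0.760000 = 0.7423

0.7423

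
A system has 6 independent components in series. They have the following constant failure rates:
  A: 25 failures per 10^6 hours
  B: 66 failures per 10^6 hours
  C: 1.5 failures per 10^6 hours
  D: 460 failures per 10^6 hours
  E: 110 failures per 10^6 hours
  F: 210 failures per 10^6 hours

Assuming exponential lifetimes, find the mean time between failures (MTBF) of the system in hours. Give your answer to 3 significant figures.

1150

Series of exponential components: λ_sys = Σ λ_i
λ_sys = 0.000025 + 0.000066 + 0.0000015 + 0.00046 + 0.00011 + 0.00021 = 8.7250e-04 /h
MTBF = 1 / λ_sys = 1150 h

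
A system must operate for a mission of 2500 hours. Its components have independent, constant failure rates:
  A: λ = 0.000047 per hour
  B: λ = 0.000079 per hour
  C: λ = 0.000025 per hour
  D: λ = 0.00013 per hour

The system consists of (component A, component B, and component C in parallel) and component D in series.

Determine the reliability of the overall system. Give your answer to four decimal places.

0.7217

R(A) = exp(−0.000047 × 2500) = 0.889141
R(B) = exp(−0.000079 × 2500) = 0.820780
R(C) = exp(−0.000025 × 2500) = 0.939413
R(D) = exp(−0.00013 × 2500) = 0.722527
Parallel (A, B, and C): 1 − (1 − 0.889141)(1 − 0.820780)(1 − 0.939413) = 0.998796
Series ([0.998796] and D): 0.998796 × 0.722527 = 0.7217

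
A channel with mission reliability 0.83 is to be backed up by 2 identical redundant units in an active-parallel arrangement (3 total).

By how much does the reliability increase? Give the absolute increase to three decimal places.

0.165

R_before = 0.83
R_after = 1 − (1 − 0.83)^3 = 0.995
ΔR = 0.995 − 0.83 = 0.165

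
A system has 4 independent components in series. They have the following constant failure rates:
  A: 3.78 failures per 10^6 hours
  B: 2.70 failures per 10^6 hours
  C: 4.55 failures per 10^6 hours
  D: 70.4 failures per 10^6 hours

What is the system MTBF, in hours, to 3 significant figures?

12300

Series of exponential components: λ_sys = Σ λ_i
λ_sys = 0.00000378 + 0.00000270 + 0.00000455 + 0.0000704 = 8.1430e-05 /h
MTBF = 1 / λ_sys = 12300 h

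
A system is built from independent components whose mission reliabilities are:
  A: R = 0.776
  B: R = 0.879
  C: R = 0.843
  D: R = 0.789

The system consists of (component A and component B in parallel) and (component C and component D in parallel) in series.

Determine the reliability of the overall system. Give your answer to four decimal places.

Parallel (A and B): 1 − (1 − 0.776000)(1 − 0.879000) = 0.972896
Parallel (C and D): 1 − (1 − 0.843000)(1 − 0.789000) = 0.966873
Series ([0.972896] and [0.966873]): 0.972896 × 0.966873 = 0.9407

0.9407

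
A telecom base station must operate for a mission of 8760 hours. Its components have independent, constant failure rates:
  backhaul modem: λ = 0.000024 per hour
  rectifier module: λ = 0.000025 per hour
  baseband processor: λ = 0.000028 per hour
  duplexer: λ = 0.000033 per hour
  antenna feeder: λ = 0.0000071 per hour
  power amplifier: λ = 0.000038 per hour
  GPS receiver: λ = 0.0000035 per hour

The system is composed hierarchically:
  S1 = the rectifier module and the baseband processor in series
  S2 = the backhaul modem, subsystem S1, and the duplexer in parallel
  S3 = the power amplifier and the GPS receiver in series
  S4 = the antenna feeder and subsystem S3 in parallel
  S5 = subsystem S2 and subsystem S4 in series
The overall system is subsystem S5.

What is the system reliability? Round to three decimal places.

0.964

R(backhaul modem) = exp(−0.000024 × 8760) = 0.81039
R(rectifier module) = exp(−0.000025 × 8760) = 0.80332
R(baseband processor) = exp(−0.000028 × 8760) = 0.78249
R(duplexer) = exp(−0.000033 × 8760) = 0.74895
R(antenna feeder) = exp(−0.0000071 × 8760) = 0.93970
R(power amplifier) = exp(−0.000038 × 8760) = 0.71686
R(GPS receiver) = exp(−0.0000035 × 8760) = 0.96981
Series (rectifier module and baseband processor): 0.80332 × 0.78249 = 0.62859
Parallel (backhaul modem, [0.62859], and duplexer): 1 − (1 − 0.81039)(1 − 0.62859)(1 − 0.74895) = 0.98232
Series (power amplifier and GPS receiver): 0.71686 × 0.96981 = 0.69522
Parallel (antenna feeder and [0.69522]): 1 − (1 − 0.93970)(1 − 0.69522) = 0.98162
Series ([0.98232] and [0.98162]): 0.98232 × 0.98162 = 0.964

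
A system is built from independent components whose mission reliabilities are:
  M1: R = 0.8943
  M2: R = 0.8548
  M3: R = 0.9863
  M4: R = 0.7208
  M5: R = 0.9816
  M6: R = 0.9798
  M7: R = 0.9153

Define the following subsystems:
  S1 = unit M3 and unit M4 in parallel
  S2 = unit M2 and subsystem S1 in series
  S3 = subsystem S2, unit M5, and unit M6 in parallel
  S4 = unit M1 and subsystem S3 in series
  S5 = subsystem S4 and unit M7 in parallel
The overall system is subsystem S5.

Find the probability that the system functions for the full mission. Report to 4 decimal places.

0.9910

Parallel (M3 and M4): 1 − (1 − 0.986300)(1 − 0.720800) = 0.996175
Series (M2 and [0.996175]): 0.854800 × 0.996175 = 0.851530
Parallel ([0.851530], M5, and M6): 1 − (1 − 0.851530)(1 − 0.981600)(1 − 0.979800) = 0.999945
Series (M1 and [0.999945]): 0.894300 × 0.999945 = 0.894251
Parallel ([0.894251] and M7): 1 − (1 − 0.894251)(1 − 0.915300) = 0.9910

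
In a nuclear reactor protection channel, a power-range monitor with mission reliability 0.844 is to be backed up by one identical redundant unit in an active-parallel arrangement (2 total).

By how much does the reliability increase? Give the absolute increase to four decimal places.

R_before = 0.844
R_after = 1 − (1 − 0.844)^2 = 0.9757
ΔR = 0.9757 − 0.844 = 0.1317

0.1317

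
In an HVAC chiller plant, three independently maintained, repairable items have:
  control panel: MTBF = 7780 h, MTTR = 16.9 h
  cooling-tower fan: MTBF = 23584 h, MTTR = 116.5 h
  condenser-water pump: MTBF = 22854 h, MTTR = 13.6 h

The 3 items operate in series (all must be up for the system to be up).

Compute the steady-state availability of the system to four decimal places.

0.9923

A(control panel) = MTBF/(MTBF+MTTR) = 7780/(7780+16.9) = 0.997832
A(cooling-tower fan) = MTBF/(MTBF+MTTR) = 23584/(23584+116.5) = 0.995084
A(condenser-water pump) = MTBF/(MTBF+MTTR) = 22854/(22854+13.6) = 0.999405
Series availability: 0.997832 × 0.995084 × 0.999405 = 0.9923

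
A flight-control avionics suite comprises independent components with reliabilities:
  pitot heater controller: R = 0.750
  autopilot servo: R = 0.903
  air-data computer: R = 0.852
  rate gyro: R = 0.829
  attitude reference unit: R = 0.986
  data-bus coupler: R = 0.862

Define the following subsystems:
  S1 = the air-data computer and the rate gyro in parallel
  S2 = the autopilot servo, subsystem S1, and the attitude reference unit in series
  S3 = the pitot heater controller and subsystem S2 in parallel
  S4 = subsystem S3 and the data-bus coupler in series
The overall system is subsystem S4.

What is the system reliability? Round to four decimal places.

0.8335

Parallel (air-data computer and rate gyro): 1 − (1 − 0.852000)(1 − 0.829000) = 0.974692
Series (autopilot servo, [0.974692], and attitude reference unit): 0.903000 × 0.974692 × 0.986000 = 0.867825
Parallel (pitot heater controller and [0.867825]): 1 − (1 − 0.750000)(1 − 0.867825) = 0.966956
Series ([0.966956] and data-bus coupler): 0.966956 × 0.862000 = 0.8335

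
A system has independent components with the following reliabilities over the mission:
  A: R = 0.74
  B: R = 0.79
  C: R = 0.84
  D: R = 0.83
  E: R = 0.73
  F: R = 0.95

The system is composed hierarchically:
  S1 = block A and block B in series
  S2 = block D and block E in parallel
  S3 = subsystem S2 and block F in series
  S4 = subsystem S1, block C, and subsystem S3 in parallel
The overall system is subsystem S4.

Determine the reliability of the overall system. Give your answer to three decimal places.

0.994

Series (A and B): 0.74000 × 0.79000 = 0.58460
Parallel (D and E): 1 − (1 − 0.83000)(1 − 0.73000) = 0.95410
Series ([0.95410] and F): 0.95410 × 0.95000 = 0.90640
Parallel ([0.58460], C, and [0.90640]): 1 − (1 − 0.58460)(1 − 0.84000)(1 − 0.90640) = 0.994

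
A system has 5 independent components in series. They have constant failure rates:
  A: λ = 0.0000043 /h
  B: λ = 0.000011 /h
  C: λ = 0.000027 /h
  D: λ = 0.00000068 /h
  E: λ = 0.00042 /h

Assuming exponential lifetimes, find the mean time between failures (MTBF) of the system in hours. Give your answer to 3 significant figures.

2160

Series of exponential components: λ_sys = Σ λ_i
λ_sys = 0.0000043 + 0.000011 + 0.000027 + 0.00000068 + 0.00042 = 4.6298e-04 /h
MTBF = 1 / λ_sys = 2160 h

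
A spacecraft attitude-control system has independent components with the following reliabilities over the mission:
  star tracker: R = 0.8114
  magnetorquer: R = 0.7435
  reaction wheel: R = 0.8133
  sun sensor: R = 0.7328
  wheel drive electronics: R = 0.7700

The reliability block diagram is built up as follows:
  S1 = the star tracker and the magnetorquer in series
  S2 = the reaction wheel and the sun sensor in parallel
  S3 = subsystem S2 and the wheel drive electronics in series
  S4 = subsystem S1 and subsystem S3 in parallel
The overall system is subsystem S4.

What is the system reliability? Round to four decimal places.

0.8935

Series (star tracker and magnetorquer): 0.811400 × 0.743500 = 0.603276
Parallel (reaction wheel and sun sensor): 1 − (1 − 0.813300)(1 − 0.732800) = 0.950114
Series ([0.950114] and wheel drive electronics): 0.950114 × 0.770000 = 0.731588
Parallel ([0.603276] and [0.731588]): 1 − (1 − 0.603276)(1 − 0.731588) = 0.8935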